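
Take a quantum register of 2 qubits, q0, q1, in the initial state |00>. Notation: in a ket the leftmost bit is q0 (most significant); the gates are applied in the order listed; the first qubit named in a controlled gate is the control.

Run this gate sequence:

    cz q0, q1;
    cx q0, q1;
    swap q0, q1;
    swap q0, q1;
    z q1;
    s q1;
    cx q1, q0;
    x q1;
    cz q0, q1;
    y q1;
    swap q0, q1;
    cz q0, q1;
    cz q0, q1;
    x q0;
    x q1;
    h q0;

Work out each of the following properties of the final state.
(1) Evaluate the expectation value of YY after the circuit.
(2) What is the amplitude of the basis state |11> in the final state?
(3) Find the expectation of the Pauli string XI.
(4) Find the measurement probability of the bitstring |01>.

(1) The observable YY averages to 0.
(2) |11> carries amplitude sqrt(2)*I/2 in the final state.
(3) The observable XI averages to -1.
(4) The probability of measuring |01> is 1/2.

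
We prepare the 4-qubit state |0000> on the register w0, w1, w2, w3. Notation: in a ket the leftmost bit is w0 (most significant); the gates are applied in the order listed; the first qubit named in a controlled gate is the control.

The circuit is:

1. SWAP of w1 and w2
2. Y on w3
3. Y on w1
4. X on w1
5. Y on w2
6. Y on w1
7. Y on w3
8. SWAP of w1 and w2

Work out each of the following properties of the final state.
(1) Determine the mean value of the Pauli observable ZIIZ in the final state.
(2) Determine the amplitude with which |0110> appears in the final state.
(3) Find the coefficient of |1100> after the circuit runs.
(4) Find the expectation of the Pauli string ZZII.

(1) The observable ZIIZ averages to 1.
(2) The amplitude on |0110> is -I.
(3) |1100> carries amplitude 0 in the final state.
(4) The observable ZZII averages to -1.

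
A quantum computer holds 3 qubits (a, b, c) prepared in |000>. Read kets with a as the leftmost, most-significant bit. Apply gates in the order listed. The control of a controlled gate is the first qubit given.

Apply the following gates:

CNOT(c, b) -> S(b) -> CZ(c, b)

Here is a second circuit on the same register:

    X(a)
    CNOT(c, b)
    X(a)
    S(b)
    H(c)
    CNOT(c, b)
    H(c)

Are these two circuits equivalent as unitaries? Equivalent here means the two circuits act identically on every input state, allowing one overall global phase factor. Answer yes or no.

No, they are not equivalent — no single phase factor reconciles the two unitaries.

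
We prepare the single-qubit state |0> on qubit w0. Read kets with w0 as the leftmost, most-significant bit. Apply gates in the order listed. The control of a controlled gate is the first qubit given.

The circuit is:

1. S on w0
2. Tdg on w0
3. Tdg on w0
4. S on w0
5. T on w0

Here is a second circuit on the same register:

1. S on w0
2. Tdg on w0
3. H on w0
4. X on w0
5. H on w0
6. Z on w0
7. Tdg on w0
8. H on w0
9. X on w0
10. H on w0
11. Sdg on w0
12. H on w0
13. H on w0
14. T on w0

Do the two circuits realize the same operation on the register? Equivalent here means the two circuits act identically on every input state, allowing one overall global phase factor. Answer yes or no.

Yes: on every input state the two circuits agree up to one overall phase factor.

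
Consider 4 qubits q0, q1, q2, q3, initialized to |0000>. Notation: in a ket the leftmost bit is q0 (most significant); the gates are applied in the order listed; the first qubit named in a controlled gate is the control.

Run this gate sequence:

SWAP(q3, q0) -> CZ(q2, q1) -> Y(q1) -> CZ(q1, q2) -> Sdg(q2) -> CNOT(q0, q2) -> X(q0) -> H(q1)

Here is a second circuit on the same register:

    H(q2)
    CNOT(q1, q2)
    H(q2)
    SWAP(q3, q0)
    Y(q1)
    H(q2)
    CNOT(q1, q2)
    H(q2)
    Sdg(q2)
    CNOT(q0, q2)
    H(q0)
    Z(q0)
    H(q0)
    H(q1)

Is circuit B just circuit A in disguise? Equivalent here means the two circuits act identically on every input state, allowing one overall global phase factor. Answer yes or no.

Yes — the two circuits implement the same unitary up to a global phase.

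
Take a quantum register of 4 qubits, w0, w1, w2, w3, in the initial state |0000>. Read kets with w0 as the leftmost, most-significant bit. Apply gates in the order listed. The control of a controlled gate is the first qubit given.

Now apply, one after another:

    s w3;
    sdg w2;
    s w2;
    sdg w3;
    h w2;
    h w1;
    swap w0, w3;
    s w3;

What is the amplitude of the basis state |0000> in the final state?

The final state's coefficient on |0000> equals 1/2. Key observation: steps 1-4 multiply out to the identity, so the circuit reduces to the remaining gates.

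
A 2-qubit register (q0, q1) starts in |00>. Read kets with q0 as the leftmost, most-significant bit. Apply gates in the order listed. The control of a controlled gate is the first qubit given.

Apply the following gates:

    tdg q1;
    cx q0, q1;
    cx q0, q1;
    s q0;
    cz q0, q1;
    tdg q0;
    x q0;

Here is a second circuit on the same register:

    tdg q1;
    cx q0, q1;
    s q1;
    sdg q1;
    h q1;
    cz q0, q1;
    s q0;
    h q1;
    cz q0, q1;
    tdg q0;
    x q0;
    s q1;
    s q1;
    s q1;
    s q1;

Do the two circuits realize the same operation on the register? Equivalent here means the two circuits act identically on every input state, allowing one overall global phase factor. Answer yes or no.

Yes — the two circuits implement the same unitary up to a global phase.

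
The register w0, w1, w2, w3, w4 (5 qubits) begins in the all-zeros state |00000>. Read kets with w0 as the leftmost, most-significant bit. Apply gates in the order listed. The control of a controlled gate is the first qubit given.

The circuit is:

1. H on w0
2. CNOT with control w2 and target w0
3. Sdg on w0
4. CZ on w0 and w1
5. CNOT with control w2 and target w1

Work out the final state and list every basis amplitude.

After the circuit, the state carries amplitude sqrt(2)/2 on |00000>, -sqrt(2)*I/2 on |10000>, and 0 on every other basis state.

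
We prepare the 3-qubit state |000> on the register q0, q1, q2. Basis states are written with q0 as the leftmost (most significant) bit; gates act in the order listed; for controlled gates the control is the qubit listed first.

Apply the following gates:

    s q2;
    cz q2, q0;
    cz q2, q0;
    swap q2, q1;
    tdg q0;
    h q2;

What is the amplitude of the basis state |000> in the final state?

The amplitude on |000> is sqrt(2)/2. Key observation: gates 2-3 undo each other exactly, leaving only the rest of the circuit to track.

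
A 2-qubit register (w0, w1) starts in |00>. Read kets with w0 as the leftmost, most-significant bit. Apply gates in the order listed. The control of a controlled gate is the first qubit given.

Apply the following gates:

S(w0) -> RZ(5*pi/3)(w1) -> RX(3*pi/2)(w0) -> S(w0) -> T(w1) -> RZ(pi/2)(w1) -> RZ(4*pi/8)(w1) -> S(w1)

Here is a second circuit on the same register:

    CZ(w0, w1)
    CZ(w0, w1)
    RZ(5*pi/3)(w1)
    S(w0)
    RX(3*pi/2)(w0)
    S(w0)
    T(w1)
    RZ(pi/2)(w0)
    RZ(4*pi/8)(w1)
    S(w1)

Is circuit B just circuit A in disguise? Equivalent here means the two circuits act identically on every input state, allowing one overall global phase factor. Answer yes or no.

No: there is an input state on which the two circuits produce genuinely different outputs (not merely differing by a phase).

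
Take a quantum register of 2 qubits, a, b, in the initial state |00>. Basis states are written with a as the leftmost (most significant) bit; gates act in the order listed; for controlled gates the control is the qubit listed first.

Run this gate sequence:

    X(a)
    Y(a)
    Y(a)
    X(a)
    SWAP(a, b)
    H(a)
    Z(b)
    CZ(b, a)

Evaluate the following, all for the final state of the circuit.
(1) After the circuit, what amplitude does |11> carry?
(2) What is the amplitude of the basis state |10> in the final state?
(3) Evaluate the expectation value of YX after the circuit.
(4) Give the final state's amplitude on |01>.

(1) The final state's coefficient on |11> equals 0.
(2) The amplitude on |10> is sqrt(2)/2.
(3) In the final state, YX has expectation 0.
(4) The final state's coefficient on |01> equals 0.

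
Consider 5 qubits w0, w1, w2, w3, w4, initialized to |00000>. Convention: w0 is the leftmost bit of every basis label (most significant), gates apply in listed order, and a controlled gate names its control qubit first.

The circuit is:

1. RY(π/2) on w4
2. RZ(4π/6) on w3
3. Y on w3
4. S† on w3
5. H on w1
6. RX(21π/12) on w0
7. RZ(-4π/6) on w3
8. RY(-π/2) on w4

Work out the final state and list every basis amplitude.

The resulting statevector has amplitude sqrt(2*sqrt(2) + 4)*exp(I*pi/3)/4 on |00010>, sqrt(2*sqrt(2) + 4)*exp(I*pi/3)/4 on |01010>, sqrt(4 - 2*sqrt(2))*exp(5*I*pi/6)/4 on |10010>, sqrt(4 - 2*sqrt(2))*exp(5*I*pi/6)/4 on |11010>, and 0 on every other basis state.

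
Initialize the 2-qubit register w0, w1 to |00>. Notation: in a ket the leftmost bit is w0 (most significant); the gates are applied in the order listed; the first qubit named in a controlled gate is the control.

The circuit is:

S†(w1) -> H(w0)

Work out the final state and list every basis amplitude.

After the circuit, the state carries amplitude sqrt(2)/2 on |00>, 0 on |01>, sqrt(2)/2 on |10>, 0 on |11>.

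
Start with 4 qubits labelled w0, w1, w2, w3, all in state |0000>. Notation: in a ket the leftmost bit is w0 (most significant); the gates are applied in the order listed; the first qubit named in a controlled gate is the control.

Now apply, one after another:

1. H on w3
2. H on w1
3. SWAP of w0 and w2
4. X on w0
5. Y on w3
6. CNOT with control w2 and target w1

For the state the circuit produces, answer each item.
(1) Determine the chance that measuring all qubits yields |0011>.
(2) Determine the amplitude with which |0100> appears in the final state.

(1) A full measurement returns |0011> with probability 0.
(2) |0100> carries amplitude 0 in the final state.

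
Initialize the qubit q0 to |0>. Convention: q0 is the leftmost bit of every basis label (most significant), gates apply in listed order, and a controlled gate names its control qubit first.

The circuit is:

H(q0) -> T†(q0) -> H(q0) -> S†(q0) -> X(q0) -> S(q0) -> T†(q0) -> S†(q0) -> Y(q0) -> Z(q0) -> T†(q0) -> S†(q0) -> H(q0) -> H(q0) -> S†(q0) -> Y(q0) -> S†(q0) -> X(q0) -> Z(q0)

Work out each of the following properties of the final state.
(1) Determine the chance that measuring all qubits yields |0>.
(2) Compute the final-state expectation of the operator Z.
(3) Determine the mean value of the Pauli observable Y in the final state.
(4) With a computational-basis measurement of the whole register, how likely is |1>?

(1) A full measurement returns |0> with probability sqrt(2)/4 + 1/2.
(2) The expectation value of Z is sqrt(2)/2.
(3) The observable Y averages to -sqrt(2)/2.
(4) Outcome |1> occurs with probability 1/2 - sqrt(2)/4.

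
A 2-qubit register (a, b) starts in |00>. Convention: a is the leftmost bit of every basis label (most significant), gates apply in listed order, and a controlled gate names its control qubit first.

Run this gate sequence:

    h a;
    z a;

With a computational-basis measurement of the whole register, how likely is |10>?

Outcome |10> occurs with probability 1/2.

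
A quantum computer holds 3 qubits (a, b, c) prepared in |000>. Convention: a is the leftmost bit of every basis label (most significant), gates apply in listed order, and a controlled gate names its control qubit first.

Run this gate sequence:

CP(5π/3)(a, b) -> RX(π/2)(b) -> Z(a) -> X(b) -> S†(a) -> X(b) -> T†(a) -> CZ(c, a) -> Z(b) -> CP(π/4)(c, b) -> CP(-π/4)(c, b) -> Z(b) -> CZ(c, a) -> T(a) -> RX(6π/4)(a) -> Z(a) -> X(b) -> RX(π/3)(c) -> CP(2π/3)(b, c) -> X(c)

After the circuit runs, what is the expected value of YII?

The observable YII averages to -1. Key observation: steps 7-14 multiply out to the identity, so the circuit reduces to the remaining gates.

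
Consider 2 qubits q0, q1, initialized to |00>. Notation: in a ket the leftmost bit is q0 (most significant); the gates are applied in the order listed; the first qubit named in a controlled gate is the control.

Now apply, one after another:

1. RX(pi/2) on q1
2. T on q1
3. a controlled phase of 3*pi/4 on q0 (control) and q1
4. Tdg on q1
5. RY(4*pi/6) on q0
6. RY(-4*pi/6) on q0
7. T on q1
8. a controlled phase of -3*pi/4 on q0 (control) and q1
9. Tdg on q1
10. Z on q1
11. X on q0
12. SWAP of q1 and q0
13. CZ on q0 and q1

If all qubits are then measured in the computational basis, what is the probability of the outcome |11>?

The probability of measuring |11> is 1/2. Key observation: gates 2-9 undo each other exactly, leaving only the rest of the circuit to track.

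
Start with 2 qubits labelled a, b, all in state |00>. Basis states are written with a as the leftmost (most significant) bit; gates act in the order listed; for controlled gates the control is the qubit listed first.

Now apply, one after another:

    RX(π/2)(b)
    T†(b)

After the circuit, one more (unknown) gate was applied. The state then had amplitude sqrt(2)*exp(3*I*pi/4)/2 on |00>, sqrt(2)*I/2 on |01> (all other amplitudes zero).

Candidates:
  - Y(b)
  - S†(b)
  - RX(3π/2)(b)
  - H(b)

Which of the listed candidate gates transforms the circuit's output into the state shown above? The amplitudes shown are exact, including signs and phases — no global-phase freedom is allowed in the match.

It was Y(b) that produced the state shown.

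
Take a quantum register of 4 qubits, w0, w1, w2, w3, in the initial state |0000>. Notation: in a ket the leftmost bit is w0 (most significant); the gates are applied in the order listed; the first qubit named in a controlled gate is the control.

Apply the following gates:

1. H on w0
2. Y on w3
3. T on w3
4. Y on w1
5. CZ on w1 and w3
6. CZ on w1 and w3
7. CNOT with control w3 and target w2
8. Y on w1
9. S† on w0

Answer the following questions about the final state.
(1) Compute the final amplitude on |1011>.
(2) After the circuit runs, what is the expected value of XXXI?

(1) The final state's coefficient on |1011> equals sqrt(2)*exp(I*pi/4)/2. Key observation: the block from step 5 through step 6 cancels to the identity and can be dropped.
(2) The observable XXXI averages to 0.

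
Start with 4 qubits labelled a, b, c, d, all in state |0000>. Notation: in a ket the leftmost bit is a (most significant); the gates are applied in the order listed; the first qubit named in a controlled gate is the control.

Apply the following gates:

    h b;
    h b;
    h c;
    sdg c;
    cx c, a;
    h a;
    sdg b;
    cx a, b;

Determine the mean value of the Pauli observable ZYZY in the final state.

The expectation value of ZYZY is 0. Key observation: the block from step 1 through step 2 cancels to the identity and can be dropped.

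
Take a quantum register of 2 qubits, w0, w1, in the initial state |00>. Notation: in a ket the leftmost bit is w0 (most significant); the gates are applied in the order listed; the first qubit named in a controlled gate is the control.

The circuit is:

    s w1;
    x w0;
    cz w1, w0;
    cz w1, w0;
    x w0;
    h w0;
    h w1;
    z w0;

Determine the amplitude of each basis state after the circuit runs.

The final amplitudes are 1/2 on |00>, 1/2 on |01>, -1/2 on |10>, -1/2 on |11>. Key observation: gates 2-5 undo each other exactly, leaving only the rest of the circuit to track.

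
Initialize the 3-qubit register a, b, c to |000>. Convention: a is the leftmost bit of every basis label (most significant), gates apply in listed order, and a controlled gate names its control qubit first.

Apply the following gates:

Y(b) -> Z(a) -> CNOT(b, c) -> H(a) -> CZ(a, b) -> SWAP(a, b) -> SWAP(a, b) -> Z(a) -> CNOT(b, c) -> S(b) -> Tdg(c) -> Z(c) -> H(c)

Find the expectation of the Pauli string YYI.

The expectation value of YYI is 0. Key observation: the block from step 6 through step 7 cancels to the identity and can be dropped.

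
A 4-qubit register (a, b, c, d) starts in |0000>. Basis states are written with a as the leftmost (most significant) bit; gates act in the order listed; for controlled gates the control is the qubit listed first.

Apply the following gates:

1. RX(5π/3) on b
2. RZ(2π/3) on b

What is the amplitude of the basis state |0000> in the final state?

The amplitude on |0000> is sqrt(3)*exp(2*I*pi/3)/2.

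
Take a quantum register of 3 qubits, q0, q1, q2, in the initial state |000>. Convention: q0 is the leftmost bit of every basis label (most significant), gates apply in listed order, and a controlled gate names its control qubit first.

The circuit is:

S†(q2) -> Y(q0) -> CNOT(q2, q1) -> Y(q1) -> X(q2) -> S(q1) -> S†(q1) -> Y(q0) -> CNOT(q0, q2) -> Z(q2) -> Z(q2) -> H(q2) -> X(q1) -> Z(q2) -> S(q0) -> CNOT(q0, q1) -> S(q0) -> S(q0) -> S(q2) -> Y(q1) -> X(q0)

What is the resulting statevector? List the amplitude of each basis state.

The final amplitudes are -sqrt(2)/2 on |110>, -sqrt(2)*I/2 on |111>, and 0 on every other basis state.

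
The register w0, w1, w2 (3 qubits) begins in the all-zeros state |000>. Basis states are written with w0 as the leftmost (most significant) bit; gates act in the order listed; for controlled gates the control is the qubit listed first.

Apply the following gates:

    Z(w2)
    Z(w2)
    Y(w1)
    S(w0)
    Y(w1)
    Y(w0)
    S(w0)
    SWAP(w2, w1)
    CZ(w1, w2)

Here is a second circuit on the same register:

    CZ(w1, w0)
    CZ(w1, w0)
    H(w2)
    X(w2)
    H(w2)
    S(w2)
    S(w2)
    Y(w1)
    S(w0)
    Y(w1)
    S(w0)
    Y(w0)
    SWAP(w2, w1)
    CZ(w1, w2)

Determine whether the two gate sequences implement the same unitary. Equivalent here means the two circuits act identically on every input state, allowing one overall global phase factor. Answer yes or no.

No, they are not equivalent — no single phase factor reconciles the two unitaries.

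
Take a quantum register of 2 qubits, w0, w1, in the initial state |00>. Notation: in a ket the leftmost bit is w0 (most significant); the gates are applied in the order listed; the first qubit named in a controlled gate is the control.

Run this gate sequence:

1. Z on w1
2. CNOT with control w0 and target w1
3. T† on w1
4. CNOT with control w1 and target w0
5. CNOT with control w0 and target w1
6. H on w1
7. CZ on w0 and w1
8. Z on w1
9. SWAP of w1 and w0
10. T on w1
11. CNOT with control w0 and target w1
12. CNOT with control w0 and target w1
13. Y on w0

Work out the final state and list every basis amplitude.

The final amplitudes are sqrt(2)*I/2 on |00>, 0 on |01>, sqrt(2)*I/2 on |10>, 0 on |11>.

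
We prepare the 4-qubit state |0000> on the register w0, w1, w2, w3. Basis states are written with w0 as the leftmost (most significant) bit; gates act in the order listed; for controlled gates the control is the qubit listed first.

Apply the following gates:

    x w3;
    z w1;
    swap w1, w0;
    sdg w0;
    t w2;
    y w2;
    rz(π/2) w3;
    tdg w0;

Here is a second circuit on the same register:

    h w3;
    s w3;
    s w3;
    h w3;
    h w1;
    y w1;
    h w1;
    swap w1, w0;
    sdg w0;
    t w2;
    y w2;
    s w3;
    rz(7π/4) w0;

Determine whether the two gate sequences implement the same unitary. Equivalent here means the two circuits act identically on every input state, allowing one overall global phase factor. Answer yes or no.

No: there is an input state on which the two circuits produce genuinely different outputs (not merely differing by a phase).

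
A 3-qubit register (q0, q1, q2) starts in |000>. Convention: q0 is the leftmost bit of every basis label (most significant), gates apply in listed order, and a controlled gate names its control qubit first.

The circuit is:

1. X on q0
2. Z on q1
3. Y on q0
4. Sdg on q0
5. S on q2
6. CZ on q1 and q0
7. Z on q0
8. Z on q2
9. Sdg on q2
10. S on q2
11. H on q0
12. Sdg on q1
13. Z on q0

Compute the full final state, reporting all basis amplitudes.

The resulting statevector has amplitude -sqrt(2)*I/2 on |000>, sqrt(2)*I/2 on |100>, and 0 on every other basis state.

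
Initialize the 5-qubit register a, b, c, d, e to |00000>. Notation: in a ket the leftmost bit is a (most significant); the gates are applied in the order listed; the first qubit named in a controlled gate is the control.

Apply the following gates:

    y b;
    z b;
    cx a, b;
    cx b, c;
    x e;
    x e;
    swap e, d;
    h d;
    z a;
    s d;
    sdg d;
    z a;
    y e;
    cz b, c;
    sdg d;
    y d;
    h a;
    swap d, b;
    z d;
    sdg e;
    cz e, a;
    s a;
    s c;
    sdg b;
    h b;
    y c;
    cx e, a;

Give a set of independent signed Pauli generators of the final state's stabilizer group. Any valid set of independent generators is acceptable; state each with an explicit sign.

The stabilizer group can be generated by +YIIII, -IZIII, +IIZII, -IIIZI, -IIIIZ, among other valid generating sets. Key observation: the block from step 9 through step 12 cancels to the identity and can be dropped.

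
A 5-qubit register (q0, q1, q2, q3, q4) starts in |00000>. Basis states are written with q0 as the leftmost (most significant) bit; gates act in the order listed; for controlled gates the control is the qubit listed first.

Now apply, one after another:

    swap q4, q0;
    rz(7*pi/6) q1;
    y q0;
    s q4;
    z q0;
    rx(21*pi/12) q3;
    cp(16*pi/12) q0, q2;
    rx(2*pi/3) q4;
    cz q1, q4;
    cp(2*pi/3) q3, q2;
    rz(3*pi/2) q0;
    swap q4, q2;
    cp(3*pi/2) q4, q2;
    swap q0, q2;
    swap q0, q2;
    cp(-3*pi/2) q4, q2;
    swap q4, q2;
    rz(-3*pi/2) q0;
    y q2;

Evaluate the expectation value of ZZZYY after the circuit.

The observable ZZZYY averages to -sqrt(6)/4. Key observation: gates 11-18 undo each other exactly, leaving only the rest of the circuit to track.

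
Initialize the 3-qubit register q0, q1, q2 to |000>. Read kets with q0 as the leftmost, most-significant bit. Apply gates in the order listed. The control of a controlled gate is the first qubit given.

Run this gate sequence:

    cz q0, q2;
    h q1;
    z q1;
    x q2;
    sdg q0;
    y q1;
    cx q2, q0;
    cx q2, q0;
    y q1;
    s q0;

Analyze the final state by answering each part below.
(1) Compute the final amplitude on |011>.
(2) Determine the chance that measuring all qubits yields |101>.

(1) The final state's coefficient on |011> equals -sqrt(2)/2.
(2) Outcome |101> occurs with probability 0.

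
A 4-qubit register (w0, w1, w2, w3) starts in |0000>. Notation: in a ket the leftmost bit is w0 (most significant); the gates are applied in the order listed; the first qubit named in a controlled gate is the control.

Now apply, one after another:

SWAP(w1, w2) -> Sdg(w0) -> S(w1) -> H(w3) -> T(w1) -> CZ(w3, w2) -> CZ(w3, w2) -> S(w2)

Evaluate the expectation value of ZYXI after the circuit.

The observable ZYXI averages to 0. Key observation: gates 6-7 undo each other exactly, leaving only the rest of the circuit to track.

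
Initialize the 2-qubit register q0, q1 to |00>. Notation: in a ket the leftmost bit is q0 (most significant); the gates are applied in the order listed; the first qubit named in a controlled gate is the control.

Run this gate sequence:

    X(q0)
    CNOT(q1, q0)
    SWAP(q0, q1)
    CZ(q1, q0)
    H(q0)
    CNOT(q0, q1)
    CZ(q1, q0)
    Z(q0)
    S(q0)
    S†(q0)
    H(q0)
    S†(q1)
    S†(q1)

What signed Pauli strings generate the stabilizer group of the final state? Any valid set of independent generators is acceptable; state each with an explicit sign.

One valid set of independent stabilizer generators is -XZ, +ZX (any independent generating set of the same group is equally correct).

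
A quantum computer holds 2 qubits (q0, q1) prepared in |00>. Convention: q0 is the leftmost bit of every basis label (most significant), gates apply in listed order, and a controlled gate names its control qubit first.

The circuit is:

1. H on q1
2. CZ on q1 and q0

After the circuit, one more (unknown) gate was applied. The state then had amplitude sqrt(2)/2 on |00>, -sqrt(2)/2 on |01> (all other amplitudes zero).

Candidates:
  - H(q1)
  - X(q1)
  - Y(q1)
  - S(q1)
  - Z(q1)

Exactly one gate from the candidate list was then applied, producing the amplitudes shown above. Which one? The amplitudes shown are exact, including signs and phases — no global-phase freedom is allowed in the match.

The unique candidate consistent with the amplitudes is Z(q1).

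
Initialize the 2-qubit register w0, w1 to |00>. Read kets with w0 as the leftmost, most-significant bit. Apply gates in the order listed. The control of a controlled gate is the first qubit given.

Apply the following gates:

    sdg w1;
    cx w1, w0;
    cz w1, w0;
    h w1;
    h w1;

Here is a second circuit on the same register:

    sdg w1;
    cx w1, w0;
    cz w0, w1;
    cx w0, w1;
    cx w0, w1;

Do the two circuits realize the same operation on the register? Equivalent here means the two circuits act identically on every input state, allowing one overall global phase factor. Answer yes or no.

Yes: on every input state the two circuits agree up to one overall phase factor.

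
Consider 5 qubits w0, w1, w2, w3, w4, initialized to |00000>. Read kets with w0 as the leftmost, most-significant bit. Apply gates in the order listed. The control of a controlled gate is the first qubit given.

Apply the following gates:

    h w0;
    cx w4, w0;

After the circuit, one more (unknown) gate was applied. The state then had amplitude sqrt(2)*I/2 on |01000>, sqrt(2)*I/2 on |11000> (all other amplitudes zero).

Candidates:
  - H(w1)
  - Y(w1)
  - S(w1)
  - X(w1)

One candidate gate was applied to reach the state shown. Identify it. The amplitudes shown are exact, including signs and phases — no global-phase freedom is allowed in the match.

The applied gate was Y(w1).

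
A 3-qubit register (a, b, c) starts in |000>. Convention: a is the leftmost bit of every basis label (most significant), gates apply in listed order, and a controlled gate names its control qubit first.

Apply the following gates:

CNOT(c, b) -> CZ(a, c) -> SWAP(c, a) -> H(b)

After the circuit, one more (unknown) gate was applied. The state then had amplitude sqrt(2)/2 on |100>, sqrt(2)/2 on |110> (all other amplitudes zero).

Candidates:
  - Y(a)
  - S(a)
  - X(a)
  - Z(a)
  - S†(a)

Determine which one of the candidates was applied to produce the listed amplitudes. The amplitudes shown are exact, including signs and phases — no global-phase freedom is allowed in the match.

The applied gate was X(a).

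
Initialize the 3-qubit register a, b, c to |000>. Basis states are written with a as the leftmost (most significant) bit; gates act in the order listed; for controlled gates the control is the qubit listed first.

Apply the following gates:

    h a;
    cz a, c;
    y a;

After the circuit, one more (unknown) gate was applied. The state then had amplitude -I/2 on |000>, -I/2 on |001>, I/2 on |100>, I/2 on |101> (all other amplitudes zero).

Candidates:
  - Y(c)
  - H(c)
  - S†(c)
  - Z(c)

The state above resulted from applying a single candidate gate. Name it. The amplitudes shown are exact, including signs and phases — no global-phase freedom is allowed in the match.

It was H(c) that produced the state shown.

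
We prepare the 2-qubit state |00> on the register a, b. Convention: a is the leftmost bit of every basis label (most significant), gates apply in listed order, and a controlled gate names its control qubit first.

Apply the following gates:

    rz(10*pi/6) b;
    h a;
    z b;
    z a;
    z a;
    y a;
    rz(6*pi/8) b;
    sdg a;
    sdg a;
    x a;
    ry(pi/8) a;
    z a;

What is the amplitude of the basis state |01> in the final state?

The amplitude on |01> is 0.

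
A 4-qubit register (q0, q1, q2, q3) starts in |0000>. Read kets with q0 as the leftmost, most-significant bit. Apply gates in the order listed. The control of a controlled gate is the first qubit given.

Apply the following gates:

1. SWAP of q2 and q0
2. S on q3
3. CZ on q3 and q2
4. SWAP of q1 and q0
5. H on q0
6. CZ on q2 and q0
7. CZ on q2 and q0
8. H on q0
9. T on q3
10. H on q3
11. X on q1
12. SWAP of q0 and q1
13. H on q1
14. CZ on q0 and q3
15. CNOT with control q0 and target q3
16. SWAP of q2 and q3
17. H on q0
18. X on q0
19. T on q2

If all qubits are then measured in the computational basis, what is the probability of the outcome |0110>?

A full measurement returns |0110> with probability 1/8. Key observation: gates 5-8 undo each other exactly, leaving only the rest of the circuit to track.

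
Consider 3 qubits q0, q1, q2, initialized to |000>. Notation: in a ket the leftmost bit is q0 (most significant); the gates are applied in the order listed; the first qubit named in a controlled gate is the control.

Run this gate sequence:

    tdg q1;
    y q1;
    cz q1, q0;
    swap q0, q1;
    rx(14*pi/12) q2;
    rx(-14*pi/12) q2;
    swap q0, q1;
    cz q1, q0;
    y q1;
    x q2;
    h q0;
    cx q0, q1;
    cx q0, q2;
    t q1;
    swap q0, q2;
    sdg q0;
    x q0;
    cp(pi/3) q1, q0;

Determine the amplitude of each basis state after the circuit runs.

After the circuit, the state carries amplitude -sqrt(2)*I/2 on |000>, sqrt(2)*exp(7*I*pi/12)/2 on |111>, and 0 on every other basis state. Key observation: steps 2-9 multiply out to the identity, so the circuit reduces to the remaining gates.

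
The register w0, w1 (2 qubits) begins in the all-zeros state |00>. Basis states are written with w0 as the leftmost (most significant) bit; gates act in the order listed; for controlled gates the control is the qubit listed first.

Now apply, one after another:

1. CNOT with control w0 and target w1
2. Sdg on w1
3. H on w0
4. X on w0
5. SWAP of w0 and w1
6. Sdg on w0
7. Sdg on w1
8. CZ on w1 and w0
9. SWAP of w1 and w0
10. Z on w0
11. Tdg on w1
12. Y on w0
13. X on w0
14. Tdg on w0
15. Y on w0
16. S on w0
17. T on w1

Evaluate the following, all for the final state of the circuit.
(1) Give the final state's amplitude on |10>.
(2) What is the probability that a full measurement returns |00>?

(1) The final state's coefficient on |10> equals -sqrt(2)*I/2.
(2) A full measurement returns |00> with probability 1/2.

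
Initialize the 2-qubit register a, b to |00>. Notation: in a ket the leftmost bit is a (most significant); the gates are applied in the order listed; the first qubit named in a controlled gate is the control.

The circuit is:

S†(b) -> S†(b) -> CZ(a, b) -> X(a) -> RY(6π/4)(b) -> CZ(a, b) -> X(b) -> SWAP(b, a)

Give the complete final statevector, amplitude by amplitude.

After the circuit, the state carries amplitude 0 on |00>, -sqrt(2)/2 on |01>, 0 on |10>, -sqrt(2)/2 on |11>.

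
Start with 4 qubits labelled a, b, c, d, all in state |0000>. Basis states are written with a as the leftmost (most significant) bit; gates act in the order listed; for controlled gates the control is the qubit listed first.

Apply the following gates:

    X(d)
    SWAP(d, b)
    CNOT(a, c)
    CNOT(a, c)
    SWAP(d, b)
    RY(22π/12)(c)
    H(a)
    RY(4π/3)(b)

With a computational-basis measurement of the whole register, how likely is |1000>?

Outcome |1000> occurs with probability 0.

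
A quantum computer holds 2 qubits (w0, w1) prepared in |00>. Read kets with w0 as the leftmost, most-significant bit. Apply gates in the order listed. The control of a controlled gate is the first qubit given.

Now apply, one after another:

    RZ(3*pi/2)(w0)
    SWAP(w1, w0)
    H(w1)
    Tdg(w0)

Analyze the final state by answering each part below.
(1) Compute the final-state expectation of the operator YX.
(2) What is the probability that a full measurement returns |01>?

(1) The observable YX averages to 0.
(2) Outcome |01> occurs with probability 1/2.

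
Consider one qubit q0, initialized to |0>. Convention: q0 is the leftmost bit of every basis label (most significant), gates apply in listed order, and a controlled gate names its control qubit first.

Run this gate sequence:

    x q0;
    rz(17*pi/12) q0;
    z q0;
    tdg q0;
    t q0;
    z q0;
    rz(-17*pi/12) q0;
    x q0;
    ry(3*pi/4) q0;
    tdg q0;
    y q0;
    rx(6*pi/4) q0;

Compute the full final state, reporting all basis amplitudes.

After the circuit, the state carries amplitude sqrt(2)*(sqrt(2 - sqrt(2)) + sqrt(sqrt(2) + 2)*exp(I*pi/4))/4 on |0>, -sqrt(2)*I*sqrt(2 - sqrt(2))/4 + sqrt(2)*sqrt(sqrt(2) + 2)*exp(3*I*pi/4)/4 on |1>. Key observation: steps 1-8 multiply out to the identity, so the circuit reduces to the remaining gates.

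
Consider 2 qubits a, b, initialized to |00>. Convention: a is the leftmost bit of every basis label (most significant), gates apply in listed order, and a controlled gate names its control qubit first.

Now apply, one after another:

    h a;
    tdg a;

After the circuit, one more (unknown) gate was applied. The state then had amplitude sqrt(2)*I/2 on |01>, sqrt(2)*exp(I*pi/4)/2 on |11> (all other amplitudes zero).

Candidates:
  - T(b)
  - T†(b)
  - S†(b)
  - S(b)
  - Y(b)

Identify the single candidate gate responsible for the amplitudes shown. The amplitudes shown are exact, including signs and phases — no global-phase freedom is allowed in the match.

The applied gate was Y(b).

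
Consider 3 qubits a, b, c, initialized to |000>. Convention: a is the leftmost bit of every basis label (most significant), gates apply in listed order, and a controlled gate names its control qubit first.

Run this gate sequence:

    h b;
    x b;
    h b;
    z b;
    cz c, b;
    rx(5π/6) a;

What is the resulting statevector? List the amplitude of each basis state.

The resulting statevector has amplitude -sqrt(2)/4 + sqrt(6)/4 on |000>, I*(-sqrt(6) - sqrt(2))/4 on |100>, and 0 on every other basis state.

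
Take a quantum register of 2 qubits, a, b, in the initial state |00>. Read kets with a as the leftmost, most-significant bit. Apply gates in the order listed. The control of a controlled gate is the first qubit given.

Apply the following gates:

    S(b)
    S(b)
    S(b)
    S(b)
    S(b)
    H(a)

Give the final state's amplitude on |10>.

The amplitude on |10> is sqrt(2)/2. Key observation: gates 2-5 undo each other exactly, leaving only the rest of the circuit to track.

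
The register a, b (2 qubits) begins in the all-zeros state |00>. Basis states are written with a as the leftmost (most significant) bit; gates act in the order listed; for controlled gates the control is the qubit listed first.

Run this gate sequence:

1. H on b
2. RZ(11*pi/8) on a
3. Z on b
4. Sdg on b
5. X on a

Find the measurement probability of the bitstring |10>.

A full measurement returns |10> with probability 1/2.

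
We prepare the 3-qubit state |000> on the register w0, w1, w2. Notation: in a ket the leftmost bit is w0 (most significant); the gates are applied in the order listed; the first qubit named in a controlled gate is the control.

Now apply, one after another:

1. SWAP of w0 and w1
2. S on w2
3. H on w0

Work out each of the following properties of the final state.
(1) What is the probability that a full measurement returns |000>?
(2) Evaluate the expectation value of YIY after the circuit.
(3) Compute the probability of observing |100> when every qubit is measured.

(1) A full measurement returns |000> with probability 1/2.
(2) The expectation value of YIY is 0.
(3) A full measurement returns |100> with probability 1/2.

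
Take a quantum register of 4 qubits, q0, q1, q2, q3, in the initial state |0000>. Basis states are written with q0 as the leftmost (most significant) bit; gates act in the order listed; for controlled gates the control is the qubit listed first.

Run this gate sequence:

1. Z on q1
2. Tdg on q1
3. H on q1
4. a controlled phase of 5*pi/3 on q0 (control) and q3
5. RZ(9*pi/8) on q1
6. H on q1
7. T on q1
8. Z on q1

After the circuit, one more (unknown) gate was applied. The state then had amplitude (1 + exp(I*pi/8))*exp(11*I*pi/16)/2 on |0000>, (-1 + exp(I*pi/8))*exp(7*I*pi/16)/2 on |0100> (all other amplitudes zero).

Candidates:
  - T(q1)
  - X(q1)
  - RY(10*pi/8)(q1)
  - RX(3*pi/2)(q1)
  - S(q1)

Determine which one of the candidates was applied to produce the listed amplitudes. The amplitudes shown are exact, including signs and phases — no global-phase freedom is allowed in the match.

The applied gate was X(q1).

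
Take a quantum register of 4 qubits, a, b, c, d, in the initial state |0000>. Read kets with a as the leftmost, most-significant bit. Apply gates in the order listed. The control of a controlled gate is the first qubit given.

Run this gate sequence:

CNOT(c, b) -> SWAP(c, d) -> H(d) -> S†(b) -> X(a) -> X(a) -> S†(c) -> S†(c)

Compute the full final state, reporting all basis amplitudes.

After the circuit, the state carries amplitude sqrt(2)/2 on |0000>, sqrt(2)/2 on |0001>, and 0 on every other basis state.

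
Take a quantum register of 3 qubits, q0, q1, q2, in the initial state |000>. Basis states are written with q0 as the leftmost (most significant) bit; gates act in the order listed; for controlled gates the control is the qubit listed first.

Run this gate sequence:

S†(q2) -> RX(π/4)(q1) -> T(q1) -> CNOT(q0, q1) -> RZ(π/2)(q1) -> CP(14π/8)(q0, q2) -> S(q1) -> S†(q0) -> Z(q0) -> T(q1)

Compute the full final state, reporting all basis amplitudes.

The resulting statevector has amplitude -sqrt(sqrt(2) + 2)*exp(3*I*pi/4)/2 on |000>, sqrt(2 - sqrt(2))*exp(3*I*pi/4)/2 on |010>, and 0 on every other basis state.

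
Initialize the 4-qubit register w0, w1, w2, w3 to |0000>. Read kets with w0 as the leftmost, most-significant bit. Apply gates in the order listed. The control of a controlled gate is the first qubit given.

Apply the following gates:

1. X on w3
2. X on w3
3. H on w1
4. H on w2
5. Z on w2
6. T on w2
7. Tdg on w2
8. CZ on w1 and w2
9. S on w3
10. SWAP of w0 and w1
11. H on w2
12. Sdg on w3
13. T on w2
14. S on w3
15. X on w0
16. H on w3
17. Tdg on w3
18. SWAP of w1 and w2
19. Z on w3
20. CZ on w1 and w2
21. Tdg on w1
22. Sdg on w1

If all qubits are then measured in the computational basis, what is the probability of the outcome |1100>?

The probability of measuring |1100> is 1/4. Key observation: gates 1-2 undo each other exactly, leaving only the rest of the circuit to track.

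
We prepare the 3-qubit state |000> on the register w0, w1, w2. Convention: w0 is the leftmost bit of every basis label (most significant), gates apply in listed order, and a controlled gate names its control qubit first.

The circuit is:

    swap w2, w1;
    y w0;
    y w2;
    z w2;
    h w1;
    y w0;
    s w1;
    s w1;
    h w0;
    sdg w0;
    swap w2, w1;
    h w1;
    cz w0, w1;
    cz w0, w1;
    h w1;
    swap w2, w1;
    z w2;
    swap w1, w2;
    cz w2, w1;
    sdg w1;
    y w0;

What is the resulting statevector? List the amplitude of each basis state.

The resulting statevector has amplitude 0 on |000>, 0 on |001>, -1/2 on |010>, -1/2 on |011>, 0 on |100>, 0 on |101>, I/2 on |110>, I/2 on |111>.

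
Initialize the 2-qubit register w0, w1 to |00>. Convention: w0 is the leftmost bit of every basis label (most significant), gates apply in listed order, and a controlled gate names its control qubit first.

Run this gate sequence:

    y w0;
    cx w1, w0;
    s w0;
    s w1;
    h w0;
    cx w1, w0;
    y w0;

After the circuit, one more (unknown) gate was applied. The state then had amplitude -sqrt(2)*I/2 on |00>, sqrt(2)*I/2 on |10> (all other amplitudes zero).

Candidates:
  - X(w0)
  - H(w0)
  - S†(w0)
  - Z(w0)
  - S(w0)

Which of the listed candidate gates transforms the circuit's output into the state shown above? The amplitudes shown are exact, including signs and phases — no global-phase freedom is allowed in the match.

The applied gate was Z(w0).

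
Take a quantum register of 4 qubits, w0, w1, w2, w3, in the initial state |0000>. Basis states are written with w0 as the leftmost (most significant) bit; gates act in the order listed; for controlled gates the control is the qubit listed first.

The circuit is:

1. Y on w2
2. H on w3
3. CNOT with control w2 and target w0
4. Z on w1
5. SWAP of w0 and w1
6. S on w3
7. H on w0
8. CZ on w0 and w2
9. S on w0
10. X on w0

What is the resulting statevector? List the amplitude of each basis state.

The final amplitudes are 1/2 on |0110>, I/2 on |0111>, I/2 on |1110>, -1/2 on |1111>, and 0 on every other basis state.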